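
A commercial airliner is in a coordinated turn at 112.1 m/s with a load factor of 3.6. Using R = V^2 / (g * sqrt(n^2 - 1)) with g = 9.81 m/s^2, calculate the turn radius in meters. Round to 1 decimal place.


Step 1: V^2 = 112.1^2 = 12566.41
Step 2: n^2 - 1 = 3.6^2 - 1 = 11.96
Step 3: sqrt(11.96) = 3.458323
Step 4: R = 12566.41 / (9.81 * 3.458323) = 370.4 m

370.4


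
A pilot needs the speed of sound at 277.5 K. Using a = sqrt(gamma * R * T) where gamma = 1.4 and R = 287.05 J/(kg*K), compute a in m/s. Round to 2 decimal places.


Step 1: gamma * R * T = 1.4 * 287.05 * 277.5 = 111518.925
Step 2: a = sqrt(111518.925) = 333.94 m/s

333.94


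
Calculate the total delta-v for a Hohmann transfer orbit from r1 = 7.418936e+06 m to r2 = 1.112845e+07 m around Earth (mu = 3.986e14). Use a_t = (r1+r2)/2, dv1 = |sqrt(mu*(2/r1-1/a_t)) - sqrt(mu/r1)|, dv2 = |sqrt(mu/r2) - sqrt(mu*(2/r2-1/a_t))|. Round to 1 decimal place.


Step 1: Transfer semi-major axis a_t = (7.418936e+06 + 1.112845e+07) / 2 = 9.273693e+06 m
Step 2: v1 (circular at r1) = sqrt(mu/r1) = 7329.9 m/s
Step 3: v_t1 = sqrt(mu*(2/r1 - 1/a_t)) = 8029.51 m/s
Step 4: dv1 = |8029.51 - 7329.9| = 699.61 m/s
Step 5: v2 (circular at r2) = 5984.82 m/s, v_t2 = 5352.98 m/s
Step 6: dv2 = |5984.82 - 5352.98| = 631.84 m/s
Step 7: Total delta-v = 699.61 + 631.84 = 1331.5 m/s

1331.5


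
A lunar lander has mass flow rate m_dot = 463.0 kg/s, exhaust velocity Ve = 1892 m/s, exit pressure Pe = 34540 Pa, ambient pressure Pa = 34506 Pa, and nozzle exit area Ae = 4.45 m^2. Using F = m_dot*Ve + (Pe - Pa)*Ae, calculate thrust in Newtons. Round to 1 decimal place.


Step 1: Momentum thrust = m_dot * Ve = 463.0 * 1892 = 875996.0 N
Step 2: Pressure thrust = (Pe - Pa) * Ae = (34540 - 34506) * 4.45 = 151.30 N
Step 3: Total thrust F = 875996.0 + 151.30 = 876147.3 N

876147.3


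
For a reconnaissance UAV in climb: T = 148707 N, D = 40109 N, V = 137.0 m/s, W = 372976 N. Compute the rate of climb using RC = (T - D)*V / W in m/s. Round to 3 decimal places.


Step 1: Excess thrust = T - D = 148707 - 40109 = 108598 N
Step 2: Excess power = 108598 * 137.0 = 14877926.0 W
Step 3: RC = 14877926.0 / 372976 = 39.890 m/s

39.890


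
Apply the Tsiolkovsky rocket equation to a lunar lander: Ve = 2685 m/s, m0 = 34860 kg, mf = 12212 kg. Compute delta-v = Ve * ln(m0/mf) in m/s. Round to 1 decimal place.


Step 1: Mass ratio m0/mf = 34860 / 12212 = 2.854569
Step 2: ln(2.854569) = 1.048921
Step 3: delta-v = 2685 * 1.048921 = 2816.4 m/s

2816.4


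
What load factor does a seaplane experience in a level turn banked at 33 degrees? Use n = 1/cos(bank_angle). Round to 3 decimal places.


Step 1: Convert 33 degrees to radians = 0.575959
Step 2: cos(33 deg) = 0.838671
Step 3: n = 1 / 0.838671 = 1.192

1.192


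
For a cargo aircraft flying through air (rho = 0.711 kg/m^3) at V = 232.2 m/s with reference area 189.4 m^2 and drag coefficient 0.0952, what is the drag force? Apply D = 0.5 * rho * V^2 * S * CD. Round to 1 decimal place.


Step 1: Dynamic pressure q = 0.5 * 0.711 * 232.2^2 = 19167.4366 Pa
Step 2: Drag D = q * S * CD = 19167.4366 * 189.4 * 0.0952
Step 3: D = 345605.7 N

345605.7


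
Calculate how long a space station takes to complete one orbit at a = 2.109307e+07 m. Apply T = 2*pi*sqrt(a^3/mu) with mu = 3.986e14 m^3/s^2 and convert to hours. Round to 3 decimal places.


Step 1: a^3 / mu = 9.384678e+21 / 3.986e14 = 2.354410e+07
Step 2: sqrt(2.354410e+07) = 4852.2263 s
Step 3: T = 2*pi * 4852.2263 = 30487.44 s
Step 4: T in hours = 30487.44 / 3600 = 8.469 hours

8.469


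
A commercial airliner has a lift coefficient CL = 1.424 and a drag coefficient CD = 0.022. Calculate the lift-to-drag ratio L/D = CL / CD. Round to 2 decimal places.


Step 1: L/D = CL / CD = 1.424 / 0.022
Step 2: L/D = 64.73

64.73


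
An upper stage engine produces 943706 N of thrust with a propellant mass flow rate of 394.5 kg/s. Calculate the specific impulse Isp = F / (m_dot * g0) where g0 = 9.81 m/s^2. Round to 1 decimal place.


Step 1: m_dot * g0 = 394.5 * 9.81 = 3870.05
Step 2: Isp = 943706 / 3870.05 = 243.8 s

243.8


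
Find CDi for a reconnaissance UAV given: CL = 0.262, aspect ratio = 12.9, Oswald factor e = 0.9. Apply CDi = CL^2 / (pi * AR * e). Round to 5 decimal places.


Step 1: CL^2 = 0.262^2 = 0.068644
Step 2: pi * AR * e = 3.14159 * 12.9 * 0.9 = 36.473891
Step 3: CDi = 0.068644 / 36.473891 = 0.00188

0.00188


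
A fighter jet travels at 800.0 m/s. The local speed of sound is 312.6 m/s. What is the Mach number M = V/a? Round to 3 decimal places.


Step 1: M = V / a = 800.0 / 312.6
Step 2: M = 2.559

2.559


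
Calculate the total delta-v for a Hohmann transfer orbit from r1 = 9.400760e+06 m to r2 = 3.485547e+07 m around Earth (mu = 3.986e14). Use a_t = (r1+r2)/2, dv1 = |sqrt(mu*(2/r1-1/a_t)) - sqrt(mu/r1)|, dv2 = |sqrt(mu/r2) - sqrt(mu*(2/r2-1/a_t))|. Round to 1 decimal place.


Step 1: Transfer semi-major axis a_t = (9.400760e+06 + 3.485547e+07) / 2 = 2.212812e+07 m
Step 2: v1 (circular at r1) = sqrt(mu/r1) = 6511.59 m/s
Step 3: v_t1 = sqrt(mu*(2/r1 - 1/a_t)) = 8172.42 m/s
Step 4: dv1 = |8172.42 - 6511.59| = 1660.82 m/s
Step 5: v2 (circular at r2) = 3381.69 m/s, v_t2 = 2204.16 m/s
Step 6: dv2 = |3381.69 - 2204.16| = 1177.53 m/s
Step 7: Total delta-v = 1660.82 + 1177.53 = 2838.4 m/s

2838.4


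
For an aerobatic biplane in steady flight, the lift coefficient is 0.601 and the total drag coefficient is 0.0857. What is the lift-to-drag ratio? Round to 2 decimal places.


Step 1: L/D = CL / CD = 0.601 / 0.0857
Step 2: L/D = 7.01

7.01


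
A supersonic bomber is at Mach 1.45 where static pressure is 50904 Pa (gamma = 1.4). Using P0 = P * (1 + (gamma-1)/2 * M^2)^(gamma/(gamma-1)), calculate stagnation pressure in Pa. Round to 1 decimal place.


Step 1: (gamma-1)/2 * M^2 = 0.2 * 2.1025 = 0.4205
Step 2: 1 + 0.4205 = 1.4205
Step 3: Exponent gamma/(gamma-1) = 3.5
Step 4: P0 = 50904 * 1.4205^3.5 = 173898.7 Pa

173898.7


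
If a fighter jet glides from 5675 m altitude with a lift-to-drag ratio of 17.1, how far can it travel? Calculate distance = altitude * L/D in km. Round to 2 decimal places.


Step 1: Glide distance = altitude * L/D = 5675 * 17.1 = 97042.5 m
Step 2: Convert to km: 97042.5 / 1000 = 97.04 km

97.04


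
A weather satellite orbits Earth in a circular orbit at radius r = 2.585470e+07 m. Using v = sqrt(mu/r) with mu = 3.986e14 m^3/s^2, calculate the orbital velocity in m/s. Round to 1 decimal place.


Step 1: mu / r = 3.986e14 / 2.585470e+07 = 15416926.1295
Step 2: v = sqrt(15416926.1295) = 3926.4 m/s

3926.4


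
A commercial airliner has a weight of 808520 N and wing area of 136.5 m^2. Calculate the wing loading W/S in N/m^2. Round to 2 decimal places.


Step 1: Wing loading = W / S = 808520 / 136.5
Step 2: Wing loading = 5923.22 N/m^2

5923.22


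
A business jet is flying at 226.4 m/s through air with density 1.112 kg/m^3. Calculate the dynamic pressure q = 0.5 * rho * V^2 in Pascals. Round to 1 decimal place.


Step 1: V^2 = 226.4^2 = 51256.96
Step 2: q = 0.5 * 1.112 * 51256.96
Step 3: q = 28498.9 Pa

28498.9


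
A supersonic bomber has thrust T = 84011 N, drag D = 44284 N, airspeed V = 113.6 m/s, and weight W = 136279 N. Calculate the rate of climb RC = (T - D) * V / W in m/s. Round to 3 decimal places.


Step 1: Excess thrust = T - D = 84011 - 44284 = 39727 N
Step 2: Excess power = 39727 * 113.6 = 4512987.2 W
Step 3: RC = 4512987.2 / 136279 = 33.116 m/s

33.116


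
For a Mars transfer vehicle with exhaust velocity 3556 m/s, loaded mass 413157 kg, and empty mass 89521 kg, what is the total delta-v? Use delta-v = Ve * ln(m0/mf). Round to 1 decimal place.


Step 1: Mass ratio m0/mf = 413157 / 89521 = 4.615196
Step 2: ln(4.615196) = 1.529354
Step 3: delta-v = 3556 * 1.529354 = 5438.4 m/s

5438.4


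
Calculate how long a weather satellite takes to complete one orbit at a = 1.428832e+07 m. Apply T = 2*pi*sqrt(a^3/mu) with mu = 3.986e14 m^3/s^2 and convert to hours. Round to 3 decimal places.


Step 1: a^3 / mu = 2.917048e+21 / 3.986e14 = 7.318233e+06
Step 2: sqrt(7.318233e+06) = 2705.2232 s
Step 3: T = 2*pi * 2705.2232 = 16997.42 s
Step 4: T in hours = 16997.42 / 3600 = 4.722 hours

4.722


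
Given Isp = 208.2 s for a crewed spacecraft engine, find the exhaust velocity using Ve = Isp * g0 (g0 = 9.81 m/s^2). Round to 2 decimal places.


Step 1: Ve = Isp * g0 = 208.2 * 9.81
Step 2: Ve = 2042.44 m/s

2042.44


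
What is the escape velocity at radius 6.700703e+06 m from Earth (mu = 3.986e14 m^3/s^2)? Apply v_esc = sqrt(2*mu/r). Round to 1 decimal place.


Step 1: 2*mu/r = 2 * 3.986e14 / 6.700703e+06 = 118972591.3833
Step 2: v_esc = sqrt(118972591.3833) = 10907.5 m/s

10907.5


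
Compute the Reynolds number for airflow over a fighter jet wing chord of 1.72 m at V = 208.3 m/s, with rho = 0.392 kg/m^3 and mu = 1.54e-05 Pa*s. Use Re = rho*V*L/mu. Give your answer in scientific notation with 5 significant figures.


Step 1: Numerator = rho * V * L = 0.392 * 208.3 * 1.72 = 140.444192
Step 2: Re = 140.444192 / 1.54e-05
Step 3: Re = 9.1198e+06

9.1198e+06


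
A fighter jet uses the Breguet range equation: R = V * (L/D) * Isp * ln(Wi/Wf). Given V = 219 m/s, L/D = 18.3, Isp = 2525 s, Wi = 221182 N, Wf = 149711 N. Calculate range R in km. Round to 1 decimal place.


Step 1: Coefficient = V * (L/D) * Isp = 219 * 18.3 * 2525 = 10119442.5 m
Step 2: Wi/Wf = 221182 / 149711 = 1.477393
Step 3: ln(1.477393) = 0.390279
Step 4: R = 10119442.5 * 0.390279 = 3949407.1 m = 3949.4 km

3949.4


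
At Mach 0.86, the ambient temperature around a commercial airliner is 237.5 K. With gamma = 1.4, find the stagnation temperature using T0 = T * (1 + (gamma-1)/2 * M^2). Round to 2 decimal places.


Step 1: (gamma-1)/2 = 0.2
Step 2: M^2 = 0.7396
Step 3: 1 + 0.2 * 0.7396 = 1.14792
Step 4: T0 = 237.5 * 1.14792 = 272.63 K

272.63


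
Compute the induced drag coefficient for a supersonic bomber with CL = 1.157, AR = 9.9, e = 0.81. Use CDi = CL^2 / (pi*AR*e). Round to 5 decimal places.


Step 1: CL^2 = 1.157^2 = 1.338649
Step 2: pi * AR * e = 3.14159 * 9.9 * 0.81 = 25.192431
Step 3: CDi = 1.338649 / 25.192431 = 0.05314

0.05314


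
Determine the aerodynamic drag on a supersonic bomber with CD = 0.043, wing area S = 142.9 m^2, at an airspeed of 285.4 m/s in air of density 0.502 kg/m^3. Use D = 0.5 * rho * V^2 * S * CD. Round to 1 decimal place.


Step 1: Dynamic pressure q = 0.5 * 0.502 * 285.4^2 = 20444.7432 Pa
Step 2: Drag D = q * S * CD = 20444.7432 * 142.9 * 0.043
Step 3: D = 125626.8 N

125626.8


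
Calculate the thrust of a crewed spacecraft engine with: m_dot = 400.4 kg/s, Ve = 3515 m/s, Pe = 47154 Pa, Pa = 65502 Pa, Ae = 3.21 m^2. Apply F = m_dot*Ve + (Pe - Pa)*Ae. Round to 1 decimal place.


Step 1: Momentum thrust = m_dot * Ve = 400.4 * 3515 = 1407406.0 N
Step 2: Pressure thrust = (Pe - Pa) * Ae = (47154 - 65502) * 3.21 = -58897.08 N
Step 3: Total thrust F = 1407406.0 + -58897.08 = 1348508.9 N

1348508.9


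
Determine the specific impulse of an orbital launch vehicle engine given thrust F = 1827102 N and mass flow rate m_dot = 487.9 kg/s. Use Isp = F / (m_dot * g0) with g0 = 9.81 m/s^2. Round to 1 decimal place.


Step 1: m_dot * g0 = 487.9 * 9.81 = 4786.3
Step 2: Isp = 1827102 / 4786.3 = 381.7 s

381.7


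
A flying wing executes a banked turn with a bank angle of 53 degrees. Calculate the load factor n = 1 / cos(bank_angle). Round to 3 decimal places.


Step 1: Convert 53 degrees to radians = 0.925025
Step 2: cos(53 deg) = 0.601815
Step 3: n = 1 / 0.601815 = 1.662

1.662


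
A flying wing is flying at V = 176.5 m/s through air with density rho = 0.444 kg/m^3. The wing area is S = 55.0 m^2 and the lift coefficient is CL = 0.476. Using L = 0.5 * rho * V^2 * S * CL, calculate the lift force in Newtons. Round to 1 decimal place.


Step 1: Calculate dynamic pressure q = 0.5 * 0.444 * 176.5^2 = 0.5 * 0.444 * 31152.25 = 6915.7995 Pa
Step 2: Multiply by wing area and lift coefficient: L = 6915.7995 * 55.0 * 0.476
Step 3: L = 380368.9725 * 0.476 = 181055.6 N

181055.6


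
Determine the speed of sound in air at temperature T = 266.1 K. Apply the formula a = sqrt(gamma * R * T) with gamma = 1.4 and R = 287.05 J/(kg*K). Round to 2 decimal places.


Step 1: gamma * R * T = 1.4 * 287.05 * 266.1 = 106937.607
Step 2: a = sqrt(106937.607) = 327.01 m/s

327.01


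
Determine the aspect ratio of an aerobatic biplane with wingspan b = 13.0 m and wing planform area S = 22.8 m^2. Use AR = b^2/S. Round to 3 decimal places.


Step 1: b^2 = 13.0^2 = 169.0
Step 2: AR = 169.0 / 22.8 = 7.412

7.412


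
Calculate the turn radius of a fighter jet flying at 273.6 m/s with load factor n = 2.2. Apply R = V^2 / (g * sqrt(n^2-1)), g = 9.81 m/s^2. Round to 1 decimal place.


Step 1: V^2 = 273.6^2 = 74856.96
Step 2: n^2 - 1 = 2.2^2 - 1 = 3.84
Step 3: sqrt(3.84) = 1.959592
Step 4: R = 74856.96 / (9.81 * 1.959592) = 3894.0 m

3894.0


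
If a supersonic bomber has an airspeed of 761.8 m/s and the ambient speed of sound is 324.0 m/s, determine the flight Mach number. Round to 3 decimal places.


Step 1: M = V / a = 761.8 / 324.0
Step 2: M = 2.351

2.351


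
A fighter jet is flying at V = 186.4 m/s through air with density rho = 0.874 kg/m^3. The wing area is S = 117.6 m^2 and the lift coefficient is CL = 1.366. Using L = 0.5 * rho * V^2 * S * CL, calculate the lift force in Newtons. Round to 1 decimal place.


Step 1: Calculate dynamic pressure q = 0.5 * 0.874 * 186.4^2 = 0.5 * 0.874 * 34744.96 = 15183.5475 Pa
Step 2: Multiply by wing area and lift coefficient: L = 15183.5475 * 117.6 * 1.366
Step 3: L = 1785585.1884 * 1.366 = 2439109.4 N

2439109.4


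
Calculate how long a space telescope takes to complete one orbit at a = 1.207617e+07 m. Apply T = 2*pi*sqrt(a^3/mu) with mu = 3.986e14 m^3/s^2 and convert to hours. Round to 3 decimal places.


Step 1: a^3 / mu = 1.761115e+21 / 3.986e14 = 4.418251e+06
Step 2: sqrt(4.418251e+06) = 2101.9635 s
Step 3: T = 2*pi * 2101.9635 = 13207.03 s
Step 4: T in hours = 13207.03 / 3600 = 3.669 hours

3.669


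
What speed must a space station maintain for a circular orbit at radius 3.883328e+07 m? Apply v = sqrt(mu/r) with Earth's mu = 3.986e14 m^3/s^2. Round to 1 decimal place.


Step 1: mu / r = 3.986e14 / 3.883328e+07 = 10264391.7794
Step 2: v = sqrt(10264391.7794) = 3203.8 m/s

3203.8


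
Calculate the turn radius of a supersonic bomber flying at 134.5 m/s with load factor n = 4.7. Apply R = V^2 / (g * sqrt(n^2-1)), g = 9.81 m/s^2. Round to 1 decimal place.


Step 1: V^2 = 134.5^2 = 18090.25
Step 2: n^2 - 1 = 4.7^2 - 1 = 21.09
Step 3: sqrt(21.09) = 4.592385
Step 4: R = 18090.25 / (9.81 * 4.592385) = 401.5 m

401.5


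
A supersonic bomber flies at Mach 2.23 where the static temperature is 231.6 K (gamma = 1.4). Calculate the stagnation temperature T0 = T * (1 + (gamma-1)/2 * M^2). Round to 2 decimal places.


Step 1: (gamma-1)/2 = 0.2
Step 2: M^2 = 4.9729
Step 3: 1 + 0.2 * 4.9729 = 1.99458
Step 4: T0 = 231.6 * 1.99458 = 461.94 K

461.94


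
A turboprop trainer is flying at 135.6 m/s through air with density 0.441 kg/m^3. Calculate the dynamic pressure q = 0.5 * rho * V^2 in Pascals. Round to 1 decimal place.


Step 1: V^2 = 135.6^2 = 18387.36
Step 2: q = 0.5 * 0.441 * 18387.36
Step 3: q = 4054.4 Pa

4054.4


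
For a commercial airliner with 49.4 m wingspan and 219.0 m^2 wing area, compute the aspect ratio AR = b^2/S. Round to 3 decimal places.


Step 1: b^2 = 49.4^2 = 2440.36
Step 2: AR = 2440.36 / 219.0 = 11.143

11.143


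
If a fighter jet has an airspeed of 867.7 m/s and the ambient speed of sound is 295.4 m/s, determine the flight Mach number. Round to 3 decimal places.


Step 1: M = V / a = 867.7 / 295.4
Step 2: M = 2.937

2.937


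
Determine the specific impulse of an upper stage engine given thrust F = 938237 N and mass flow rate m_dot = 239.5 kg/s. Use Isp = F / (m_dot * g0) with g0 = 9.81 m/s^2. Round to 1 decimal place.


Step 1: m_dot * g0 = 239.5 * 9.81 = 2349.5
Step 2: Isp = 938237 / 2349.5 = 399.3 s

399.3


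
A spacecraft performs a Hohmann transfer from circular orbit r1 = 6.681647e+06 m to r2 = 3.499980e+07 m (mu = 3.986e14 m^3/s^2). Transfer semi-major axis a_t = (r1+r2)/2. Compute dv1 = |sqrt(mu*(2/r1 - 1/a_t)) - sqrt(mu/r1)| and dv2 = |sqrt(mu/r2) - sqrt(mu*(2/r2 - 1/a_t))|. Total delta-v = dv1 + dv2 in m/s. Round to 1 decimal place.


Step 1: Transfer semi-major axis a_t = (6.681647e+06 + 3.499980e+07) / 2 = 2.084072e+07 m
Step 2: v1 (circular at r1) = sqrt(mu/r1) = 7723.73 m/s
Step 3: v_t1 = sqrt(mu*(2/r1 - 1/a_t)) = 10009.29 m/s
Step 4: dv1 = |10009.29 - 7723.73| = 2285.56 m/s
Step 5: v2 (circular at r2) = 3374.71 m/s, v_t2 = 1910.83 m/s
Step 6: dv2 = |3374.71 - 1910.83| = 1463.88 m/s
Step 7: Total delta-v = 2285.56 + 1463.88 = 3749.4 m/s

3749.4


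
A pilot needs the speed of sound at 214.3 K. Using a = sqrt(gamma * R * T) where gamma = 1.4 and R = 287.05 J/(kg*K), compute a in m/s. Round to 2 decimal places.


Step 1: gamma * R * T = 1.4 * 287.05 * 214.3 = 86120.741
Step 2: a = sqrt(86120.741) = 293.46 m/s

293.46


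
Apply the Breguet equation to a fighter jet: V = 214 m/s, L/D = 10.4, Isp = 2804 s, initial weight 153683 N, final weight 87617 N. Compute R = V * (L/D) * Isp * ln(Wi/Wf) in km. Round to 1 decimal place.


Step 1: Coefficient = V * (L/D) * Isp = 214 * 10.4 * 2804 = 6240582.4 m
Step 2: Wi/Wf = 153683 / 87617 = 1.754032
Step 3: ln(1.754032) = 0.561917
Step 4: R = 6240582.4 * 0.561917 = 3506689.3 m = 3506.7 km

3506.7


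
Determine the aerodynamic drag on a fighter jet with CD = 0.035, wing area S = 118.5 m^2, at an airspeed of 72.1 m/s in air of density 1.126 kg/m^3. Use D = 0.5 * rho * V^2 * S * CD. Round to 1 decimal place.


Step 1: Dynamic pressure q = 0.5 * 1.126 * 72.1^2 = 2926.7048 Pa
Step 2: Drag D = q * S * CD = 2926.7048 * 118.5 * 0.035
Step 3: D = 12138.5 N

12138.5


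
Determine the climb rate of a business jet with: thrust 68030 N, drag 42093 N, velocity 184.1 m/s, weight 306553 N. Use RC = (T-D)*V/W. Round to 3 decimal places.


Step 1: Excess thrust = T - D = 68030 - 42093 = 25937 N
Step 2: Excess power = 25937 * 184.1 = 4775001.7 W
Step 3: RC = 4775001.7 / 306553 = 15.576 m/s

15.576


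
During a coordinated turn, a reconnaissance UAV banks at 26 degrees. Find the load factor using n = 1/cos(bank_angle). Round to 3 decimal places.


Step 1: Convert 26 degrees to radians = 0.453786
Step 2: cos(26 deg) = 0.898794
Step 3: n = 1 / 0.898794 = 1.113

1.113


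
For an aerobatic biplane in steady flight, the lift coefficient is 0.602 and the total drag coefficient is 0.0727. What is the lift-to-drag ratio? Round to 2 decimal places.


Step 1: L/D = CL / CD = 0.602 / 0.0727
Step 2: L/D = 8.28

8.28


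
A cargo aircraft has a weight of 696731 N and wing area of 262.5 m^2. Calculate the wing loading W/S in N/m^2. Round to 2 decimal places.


Step 1: Wing loading = W / S = 696731 / 262.5
Step 2: Wing loading = 2654.21 N/m^2

2654.21


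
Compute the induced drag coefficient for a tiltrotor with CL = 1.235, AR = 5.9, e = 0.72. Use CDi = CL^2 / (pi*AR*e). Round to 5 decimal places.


Step 1: CL^2 = 1.235^2 = 1.525225
Step 2: pi * AR * e = 3.14159 * 5.9 * 0.72 = 13.345486
Step 3: CDi = 1.525225 / 13.345486 = 0.11429

0.11429


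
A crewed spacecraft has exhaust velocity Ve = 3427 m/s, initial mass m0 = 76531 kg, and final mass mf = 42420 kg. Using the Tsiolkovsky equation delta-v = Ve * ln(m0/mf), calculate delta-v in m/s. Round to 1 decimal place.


Step 1: Mass ratio m0/mf = 76531 / 42420 = 1.804125
Step 2: ln(1.804125) = 0.590076
Step 3: delta-v = 3427 * 0.590076 = 2022.2 m/s

2022.2


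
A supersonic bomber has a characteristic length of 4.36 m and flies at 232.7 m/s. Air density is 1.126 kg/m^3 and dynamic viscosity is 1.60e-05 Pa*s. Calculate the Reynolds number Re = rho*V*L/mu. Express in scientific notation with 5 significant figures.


Step 1: Numerator = rho * V * L = 1.126 * 232.7 * 4.36 = 1142.408072
Step 2: Re = 1142.408072 / 1.60e-05
Step 3: Re = 7.1401e+07

7.1401e+07


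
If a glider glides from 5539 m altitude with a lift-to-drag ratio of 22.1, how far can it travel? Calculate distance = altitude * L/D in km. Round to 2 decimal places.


Step 1: Glide distance = altitude * L/D = 5539 * 22.1 = 122411.9 m
Step 2: Convert to km: 122411.9 / 1000 = 122.41 km

122.41


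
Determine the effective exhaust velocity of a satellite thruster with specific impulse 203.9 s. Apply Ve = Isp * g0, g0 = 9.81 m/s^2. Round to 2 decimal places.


Step 1: Ve = Isp * g0 = 203.9 * 9.81
Step 2: Ve = 2000.26 m/s

2000.26


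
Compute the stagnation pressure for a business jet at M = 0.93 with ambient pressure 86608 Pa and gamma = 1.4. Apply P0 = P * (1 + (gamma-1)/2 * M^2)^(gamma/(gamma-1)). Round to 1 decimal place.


Step 1: (gamma-1)/2 * M^2 = 0.2 * 0.8649 = 0.17298
Step 2: 1 + 0.17298 = 1.17298
Step 3: Exponent gamma/(gamma-1) = 3.5
Step 4: P0 = 86608 * 1.17298^3.5 = 151382.3 Pa

151382.3


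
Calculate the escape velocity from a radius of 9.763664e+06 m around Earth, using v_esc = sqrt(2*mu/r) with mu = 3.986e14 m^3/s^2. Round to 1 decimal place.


Step 1: 2*mu/r = 2 * 3.986e14 / 9.763664e+06 = 81649675.7775
Step 2: v_esc = sqrt(81649675.7775) = 9036.0 m/s

9036.0


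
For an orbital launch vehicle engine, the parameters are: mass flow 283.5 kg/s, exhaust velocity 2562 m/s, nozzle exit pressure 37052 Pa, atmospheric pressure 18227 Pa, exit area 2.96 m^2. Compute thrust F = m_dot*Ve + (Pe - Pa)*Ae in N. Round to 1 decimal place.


Step 1: Momentum thrust = m_dot * Ve = 283.5 * 2562 = 726327.0 N
Step 2: Pressure thrust = (Pe - Pa) * Ae = (37052 - 18227) * 2.96 = 55722.00 N
Step 3: Total thrust F = 726327.0 + 55722.00 = 782049.0 N

782049.0


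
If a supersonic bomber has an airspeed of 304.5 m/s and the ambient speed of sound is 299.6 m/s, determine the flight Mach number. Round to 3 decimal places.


Step 1: M = V / a = 304.5 / 299.6
Step 2: M = 1.016

1.016


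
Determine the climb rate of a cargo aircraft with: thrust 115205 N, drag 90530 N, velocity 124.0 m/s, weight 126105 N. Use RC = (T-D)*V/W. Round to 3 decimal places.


Step 1: Excess thrust = T - D = 115205 - 90530 = 24675 N
Step 2: Excess power = 24675 * 124.0 = 3059700.0 W
Step 3: RC = 3059700.0 / 126105 = 24.263 m/s

24.263


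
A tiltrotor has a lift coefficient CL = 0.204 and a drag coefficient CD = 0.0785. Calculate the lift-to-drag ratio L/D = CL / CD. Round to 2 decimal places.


Step 1: L/D = CL / CD = 0.204 / 0.0785
Step 2: L/D = 2.60

2.60


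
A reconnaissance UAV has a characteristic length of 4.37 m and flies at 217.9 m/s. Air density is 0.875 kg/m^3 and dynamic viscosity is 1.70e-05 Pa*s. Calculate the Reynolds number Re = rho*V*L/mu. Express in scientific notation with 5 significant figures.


Step 1: Numerator = rho * V * L = 0.875 * 217.9 * 4.37 = 833.195125
Step 2: Re = 833.195125 / 1.70e-05
Step 3: Re = 4.9011e+07

4.9011e+07


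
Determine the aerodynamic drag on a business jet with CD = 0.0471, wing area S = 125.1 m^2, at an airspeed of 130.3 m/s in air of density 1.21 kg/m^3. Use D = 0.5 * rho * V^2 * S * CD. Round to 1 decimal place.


Step 1: Dynamic pressure q = 0.5 * 1.21 * 130.3^2 = 10271.7445 Pa
Step 2: Drag D = q * S * CD = 10271.7445 * 125.1 * 0.0471
Step 3: D = 60523.3 N

60523.3


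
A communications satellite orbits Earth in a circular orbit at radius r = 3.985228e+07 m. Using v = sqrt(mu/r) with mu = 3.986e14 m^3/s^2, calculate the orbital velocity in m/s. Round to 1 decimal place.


Step 1: mu / r = 3.986e14 / 3.985228e+07 = 10001937.1539
Step 2: v = sqrt(10001937.1539) = 3162.6 m/s

3162.6


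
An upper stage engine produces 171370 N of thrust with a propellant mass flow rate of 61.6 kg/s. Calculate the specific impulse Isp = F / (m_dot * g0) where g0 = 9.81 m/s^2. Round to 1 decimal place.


Step 1: m_dot * g0 = 61.6 * 9.81 = 604.3
Step 2: Isp = 171370 / 604.3 = 283.6 s

283.6


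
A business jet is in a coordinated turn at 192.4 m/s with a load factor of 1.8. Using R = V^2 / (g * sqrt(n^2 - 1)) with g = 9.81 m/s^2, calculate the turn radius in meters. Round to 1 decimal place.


Step 1: V^2 = 192.4^2 = 37017.76
Step 2: n^2 - 1 = 1.8^2 - 1 = 2.24
Step 3: sqrt(2.24) = 1.496663
Step 4: R = 37017.76 / (9.81 * 1.496663) = 2521.3 m

2521.3


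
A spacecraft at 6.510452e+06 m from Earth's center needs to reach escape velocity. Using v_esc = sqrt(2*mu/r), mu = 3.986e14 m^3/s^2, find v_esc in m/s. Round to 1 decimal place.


Step 1: 2*mu/r = 2 * 3.986e14 / 6.510452e+06 = 122449255.4434
Step 2: v_esc = sqrt(122449255.4434) = 11065.7 m/s

11065.7


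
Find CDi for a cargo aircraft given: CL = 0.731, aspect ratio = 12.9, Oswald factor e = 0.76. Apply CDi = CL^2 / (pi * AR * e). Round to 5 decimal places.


Step 1: CL^2 = 0.731^2 = 0.534361
Step 2: pi * AR * e = 3.14159 * 12.9 * 0.76 = 30.800174
Step 3: CDi = 0.534361 / 30.800174 = 0.01735

0.01735


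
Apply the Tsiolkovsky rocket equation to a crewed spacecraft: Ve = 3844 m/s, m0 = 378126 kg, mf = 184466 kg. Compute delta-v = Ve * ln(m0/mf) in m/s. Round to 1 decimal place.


Step 1: Mass ratio m0/mf = 378126 / 184466 = 2.049841
Step 2: ln(2.049841) = 0.717762
Step 3: delta-v = 3844 * 0.717762 = 2759.1 m/s

2759.1


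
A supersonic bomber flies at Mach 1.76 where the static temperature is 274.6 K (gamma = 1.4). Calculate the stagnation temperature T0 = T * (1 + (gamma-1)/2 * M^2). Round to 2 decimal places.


Step 1: (gamma-1)/2 = 0.2
Step 2: M^2 = 3.0976
Step 3: 1 + 0.2 * 3.0976 = 1.61952
Step 4: T0 = 274.6 * 1.61952 = 444.72 K

444.72


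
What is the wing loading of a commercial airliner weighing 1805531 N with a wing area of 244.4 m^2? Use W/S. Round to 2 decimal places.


Step 1: Wing loading = W / S = 1805531 / 244.4
Step 2: Wing loading = 7387.61 N/m^2

7387.61


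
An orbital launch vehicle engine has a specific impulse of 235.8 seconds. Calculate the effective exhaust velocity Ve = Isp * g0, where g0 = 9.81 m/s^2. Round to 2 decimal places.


Step 1: Ve = Isp * g0 = 235.8 * 9.81
Step 2: Ve = 2313.20 m/s

2313.20


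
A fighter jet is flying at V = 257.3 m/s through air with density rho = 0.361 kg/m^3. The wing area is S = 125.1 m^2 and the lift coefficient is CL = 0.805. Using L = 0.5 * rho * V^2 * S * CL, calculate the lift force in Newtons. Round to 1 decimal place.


Step 1: Calculate dynamic pressure q = 0.5 * 0.361 * 257.3^2 = 0.5 * 0.361 * 66203.29 = 11949.6938 Pa
Step 2: Multiply by wing area and lift coefficient: L = 11949.6938 * 125.1 * 0.805
Step 3: L = 1494906.7 * 0.805 = 1203399.9 N

1203399.9


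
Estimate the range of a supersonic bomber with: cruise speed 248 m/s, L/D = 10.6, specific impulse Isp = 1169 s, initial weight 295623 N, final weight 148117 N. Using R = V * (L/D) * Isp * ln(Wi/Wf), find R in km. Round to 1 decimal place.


Step 1: Coefficient = V * (L/D) * Isp = 248 * 10.6 * 1169 = 3073067.2 m
Step 2: Wi/Wf = 295623 / 148117 = 1.995875
Step 3: ln(1.995875) = 0.691082
Step 4: R = 3073067.2 * 0.691082 = 2123742.9 m = 2123.7 km

2123.7


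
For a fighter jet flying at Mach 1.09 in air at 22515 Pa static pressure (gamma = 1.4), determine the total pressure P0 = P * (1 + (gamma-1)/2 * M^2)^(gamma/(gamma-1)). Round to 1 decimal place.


Step 1: (gamma-1)/2 * M^2 = 0.2 * 1.1881 = 0.23762
Step 2: 1 + 0.23762 = 1.23762
Step 3: Exponent gamma/(gamma-1) = 3.5
Step 4: P0 = 22515 * 1.23762^3.5 = 47481.8 Pa

47481.8


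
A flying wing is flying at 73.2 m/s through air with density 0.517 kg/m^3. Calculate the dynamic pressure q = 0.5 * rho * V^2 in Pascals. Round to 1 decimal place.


Step 1: V^2 = 73.2^2 = 5358.24
Step 2: q = 0.5 * 0.517 * 5358.24
Step 3: q = 1385.1 Pa

1385.1


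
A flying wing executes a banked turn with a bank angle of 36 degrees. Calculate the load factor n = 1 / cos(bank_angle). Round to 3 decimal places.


Step 1: Convert 36 degrees to radians = 0.628319
Step 2: cos(36 deg) = 0.809017
Step 3: n = 1 / 0.809017 = 1.236

1.236


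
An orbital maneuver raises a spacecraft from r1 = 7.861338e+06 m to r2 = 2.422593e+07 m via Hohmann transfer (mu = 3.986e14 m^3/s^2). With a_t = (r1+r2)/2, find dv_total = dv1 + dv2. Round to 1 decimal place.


Step 1: Transfer semi-major axis a_t = (7.861338e+06 + 2.422593e+07) / 2 = 1.604363e+07 m
Step 2: v1 (circular at r1) = sqrt(mu/r1) = 7120.66 m/s
Step 3: v_t1 = sqrt(mu*(2/r1 - 1/a_t)) = 8750.02 m/s
Step 4: dv1 = |8750.02 - 7120.66| = 1629.36 m/s
Step 5: v2 (circular at r2) = 4056.28 m/s, v_t2 = 2839.39 m/s
Step 6: dv2 = |4056.28 - 2839.39| = 1216.89 m/s
Step 7: Total delta-v = 1629.36 + 1216.89 = 2846.3 m/s

2846.3


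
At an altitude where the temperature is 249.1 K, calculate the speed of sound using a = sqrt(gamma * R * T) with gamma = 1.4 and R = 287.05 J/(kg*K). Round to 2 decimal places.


Step 1: gamma * R * T = 1.4 * 287.05 * 249.1 = 100105.817
Step 2: a = sqrt(100105.817) = 316.40 m/s

316.40


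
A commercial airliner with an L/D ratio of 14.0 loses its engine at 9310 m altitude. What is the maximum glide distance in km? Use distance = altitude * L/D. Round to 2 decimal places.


Step 1: Glide distance = altitude * L/D = 9310 * 14.0 = 130340.0 m
Step 2: Convert to km: 130340.0 / 1000 = 130.34 km

130.34


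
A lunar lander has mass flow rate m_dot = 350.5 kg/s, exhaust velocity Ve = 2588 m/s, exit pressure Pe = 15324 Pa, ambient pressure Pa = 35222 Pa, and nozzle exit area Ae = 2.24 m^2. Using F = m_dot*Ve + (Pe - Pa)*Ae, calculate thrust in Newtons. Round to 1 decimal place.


Step 1: Momentum thrust = m_dot * Ve = 350.5 * 2588 = 907094.0 N
Step 2: Pressure thrust = (Pe - Pa) * Ae = (15324 - 35222) * 2.24 = -44571.52 N
Step 3: Total thrust F = 907094.0 + -44571.52 = 862522.5 N

862522.5


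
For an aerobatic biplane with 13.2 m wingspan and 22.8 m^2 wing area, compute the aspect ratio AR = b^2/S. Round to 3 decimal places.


Step 1: b^2 = 13.2^2 = 174.24
Step 2: AR = 174.24 / 22.8 = 7.642

7.642


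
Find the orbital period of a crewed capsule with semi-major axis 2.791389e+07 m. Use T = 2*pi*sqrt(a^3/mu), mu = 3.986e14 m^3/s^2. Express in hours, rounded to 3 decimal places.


Step 1: a^3 / mu = 2.175009e+22 / 3.986e14 = 5.456621e+07
Step 2: sqrt(5.456621e+07) = 7386.8945 s
Step 3: T = 2*pi * 7386.8945 = 46413.23 s
Step 4: T in hours = 46413.23 / 3600 = 12.893 hours

12.893


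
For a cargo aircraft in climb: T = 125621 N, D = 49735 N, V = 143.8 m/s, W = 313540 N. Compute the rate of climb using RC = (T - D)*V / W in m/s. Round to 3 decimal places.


Step 1: Excess thrust = T - D = 125621 - 49735 = 75886 N
Step 2: Excess power = 75886 * 143.8 = 10912406.8 W
Step 3: RC = 10912406.8 / 313540 = 34.804 m/s

34.804


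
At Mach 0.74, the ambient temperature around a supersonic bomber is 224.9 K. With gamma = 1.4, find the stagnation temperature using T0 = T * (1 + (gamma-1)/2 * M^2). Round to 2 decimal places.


Step 1: (gamma-1)/2 = 0.2
Step 2: M^2 = 0.5476
Step 3: 1 + 0.2 * 0.5476 = 1.10952
Step 4: T0 = 224.9 * 1.10952 = 249.53 K

249.53


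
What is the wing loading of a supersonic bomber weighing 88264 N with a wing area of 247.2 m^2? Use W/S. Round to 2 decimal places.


Step 1: Wing loading = W / S = 88264 / 247.2
Step 2: Wing loading = 357.06 N/m^2

357.06


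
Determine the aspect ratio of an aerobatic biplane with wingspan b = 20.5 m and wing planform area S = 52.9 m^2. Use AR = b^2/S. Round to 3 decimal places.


Step 1: b^2 = 20.5^2 = 420.25
Step 2: AR = 420.25 / 52.9 = 7.944

7.944


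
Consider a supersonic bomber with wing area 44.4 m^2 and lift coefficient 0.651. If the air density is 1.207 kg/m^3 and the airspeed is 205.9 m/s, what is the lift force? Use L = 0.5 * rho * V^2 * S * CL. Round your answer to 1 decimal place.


Step 1: Calculate dynamic pressure q = 0.5 * 1.207 * 205.9^2 = 0.5 * 1.207 * 42394.81 = 25585.2678 Pa
Step 2: Multiply by wing area and lift coefficient: L = 25585.2678 * 44.4 * 0.651
Step 3: L = 1135985.8919 * 0.651 = 739526.8 N

739526.8


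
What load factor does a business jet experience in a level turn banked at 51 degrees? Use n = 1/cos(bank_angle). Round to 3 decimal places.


Step 1: Convert 51 degrees to radians = 0.890118
Step 2: cos(51 deg) = 0.62932
Step 3: n = 1 / 0.62932 = 1.589

1.589


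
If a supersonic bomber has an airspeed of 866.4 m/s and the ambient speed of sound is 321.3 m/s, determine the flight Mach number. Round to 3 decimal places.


Step 1: M = V / a = 866.4 / 321.3
Step 2: M = 2.697

2.697


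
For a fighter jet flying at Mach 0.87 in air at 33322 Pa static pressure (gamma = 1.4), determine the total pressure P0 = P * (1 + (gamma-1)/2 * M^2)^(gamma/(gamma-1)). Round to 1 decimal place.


Step 1: (gamma-1)/2 * M^2 = 0.2 * 0.7569 = 0.15138
Step 2: 1 + 0.15138 = 1.15138
Step 3: Exponent gamma/(gamma-1) = 3.5
Step 4: P0 = 33322 * 1.15138^3.5 = 54575.3 Pa

54575.3


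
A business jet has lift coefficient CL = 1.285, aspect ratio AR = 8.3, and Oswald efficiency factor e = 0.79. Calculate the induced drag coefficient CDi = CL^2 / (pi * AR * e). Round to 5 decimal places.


Step 1: CL^2 = 1.285^2 = 1.651225
Step 2: pi * AR * e = 3.14159 * 8.3 * 0.79 = 20.599423
Step 3: CDi = 1.651225 / 20.599423 = 0.08016

0.08016


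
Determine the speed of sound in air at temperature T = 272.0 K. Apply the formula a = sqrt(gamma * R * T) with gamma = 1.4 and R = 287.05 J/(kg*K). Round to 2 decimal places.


Step 1: gamma * R * T = 1.4 * 287.05 * 272.0 = 109308.64
Step 2: a = sqrt(109308.64) = 330.62 m/s

330.62


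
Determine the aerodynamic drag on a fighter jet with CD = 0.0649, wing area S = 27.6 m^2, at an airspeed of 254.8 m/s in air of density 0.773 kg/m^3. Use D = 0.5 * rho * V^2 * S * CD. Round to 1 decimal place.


Step 1: Dynamic pressure q = 0.5 * 0.773 * 254.8^2 = 25092.755 Pa
Step 2: Drag D = q * S * CD = 25092.755 * 27.6 * 0.0649
Step 3: D = 44947.1 N

44947.1


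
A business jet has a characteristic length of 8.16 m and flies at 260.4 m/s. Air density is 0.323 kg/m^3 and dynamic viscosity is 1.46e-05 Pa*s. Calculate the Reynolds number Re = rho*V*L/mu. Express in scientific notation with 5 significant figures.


Step 1: Numerator = rho * V * L = 0.323 * 260.4 * 8.16 = 686.331072
Step 2: Re = 686.331072 / 1.46e-05
Step 3: Re = 4.7009e+07

4.7009e+07


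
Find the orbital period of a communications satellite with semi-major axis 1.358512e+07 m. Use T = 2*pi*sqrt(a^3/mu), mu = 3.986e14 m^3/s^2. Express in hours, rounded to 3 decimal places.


Step 1: a^3 / mu = 2.507208e+21 / 3.986e14 = 6.290036e+06
Step 2: sqrt(6.290036e+06) = 2507.9945 s
Step 3: T = 2*pi * 2507.9945 = 15758.19 s
Step 4: T in hours = 15758.19 / 3600 = 4.377 hours

4.377


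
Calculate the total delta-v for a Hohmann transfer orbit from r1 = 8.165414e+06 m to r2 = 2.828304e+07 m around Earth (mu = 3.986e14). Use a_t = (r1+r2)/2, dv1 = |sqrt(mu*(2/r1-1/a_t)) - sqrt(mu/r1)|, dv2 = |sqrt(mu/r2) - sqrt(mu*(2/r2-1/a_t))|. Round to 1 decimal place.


Step 1: Transfer semi-major axis a_t = (8.165414e+06 + 2.828304e+07) / 2 = 1.822423e+07 m
Step 2: v1 (circular at r1) = sqrt(mu/r1) = 6986.82 m/s
Step 3: v_t1 = sqrt(mu*(2/r1 - 1/a_t)) = 8703.98 m/s
Step 4: dv1 = |8703.98 - 6986.82| = 1717.16 m/s
Step 5: v2 (circular at r2) = 3754.1 m/s, v_t2 = 2512.87 m/s
Step 6: dv2 = |3754.1 - 2512.87| = 1241.23 m/s
Step 7: Total delta-v = 1717.16 + 1241.23 = 2958.4 m/s

2958.4


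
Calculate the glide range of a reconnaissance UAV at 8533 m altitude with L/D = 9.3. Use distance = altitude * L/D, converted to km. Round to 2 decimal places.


Step 1: Glide distance = altitude * L/D = 8533 * 9.3 = 79356.9 m
Step 2: Convert to km: 79356.9 / 1000 = 79.36 km

79.36


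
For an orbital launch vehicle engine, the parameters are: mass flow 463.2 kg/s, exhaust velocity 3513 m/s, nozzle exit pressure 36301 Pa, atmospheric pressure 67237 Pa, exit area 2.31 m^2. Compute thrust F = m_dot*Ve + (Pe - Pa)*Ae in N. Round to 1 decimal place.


Step 1: Momentum thrust = m_dot * Ve = 463.2 * 3513 = 1627221.6 N
Step 2: Pressure thrust = (Pe - Pa) * Ae = (36301 - 67237) * 2.31 = -71462.16 N
Step 3: Total thrust F = 1627221.6 + -71462.16 = 1555759.4 N

1555759.4


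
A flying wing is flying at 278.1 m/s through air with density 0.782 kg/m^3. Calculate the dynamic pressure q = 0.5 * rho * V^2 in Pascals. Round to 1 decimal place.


Step 1: V^2 = 278.1^2 = 77339.61
Step 2: q = 0.5 * 0.782 * 77339.61
Step 3: q = 30239.8 Pa

30239.8


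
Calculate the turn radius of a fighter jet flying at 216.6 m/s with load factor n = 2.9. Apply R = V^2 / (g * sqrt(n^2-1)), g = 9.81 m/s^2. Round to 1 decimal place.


Step 1: V^2 = 216.6^2 = 46915.56
Step 2: n^2 - 1 = 2.9^2 - 1 = 7.41
Step 3: sqrt(7.41) = 2.722132
Step 4: R = 46915.56 / (9.81 * 2.722132) = 1756.9 m

1756.9


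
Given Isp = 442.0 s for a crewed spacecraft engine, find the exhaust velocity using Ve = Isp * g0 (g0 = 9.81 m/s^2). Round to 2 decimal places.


Step 1: Ve = Isp * g0 = 442.0 * 9.81
Step 2: Ve = 4336.02 m/s

4336.02


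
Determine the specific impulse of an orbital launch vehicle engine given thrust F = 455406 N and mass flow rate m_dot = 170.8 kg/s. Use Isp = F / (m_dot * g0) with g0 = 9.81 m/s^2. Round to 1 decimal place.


Step 1: m_dot * g0 = 170.8 * 9.81 = 1675.55
Step 2: Isp = 455406 / 1675.55 = 271.8 s

271.8


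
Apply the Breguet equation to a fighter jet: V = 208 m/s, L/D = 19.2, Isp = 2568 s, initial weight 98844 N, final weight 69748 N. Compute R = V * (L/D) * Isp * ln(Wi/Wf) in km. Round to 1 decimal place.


Step 1: Coefficient = V * (L/D) * Isp = 208 * 19.2 * 2568 = 10255564.8 m
Step 2: Wi/Wf = 98844 / 69748 = 1.417159
Step 3: ln(1.417159) = 0.348654
Step 4: R = 10255564.8 * 0.348654 = 3575644.7 m = 3575.6 km

3575.6


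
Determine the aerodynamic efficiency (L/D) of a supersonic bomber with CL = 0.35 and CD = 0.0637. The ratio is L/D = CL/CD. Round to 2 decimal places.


Step 1: L/D = CL / CD = 0.35 / 0.0637
Step 2: L/D = 5.49

5.49


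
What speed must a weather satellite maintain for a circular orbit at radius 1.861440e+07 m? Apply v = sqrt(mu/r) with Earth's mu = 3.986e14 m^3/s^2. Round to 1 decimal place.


Step 1: mu / r = 3.986e14 / 1.861440e+07 = 21413529.3106
Step 2: v = sqrt(21413529.3106) = 4627.5 m/s

4627.5


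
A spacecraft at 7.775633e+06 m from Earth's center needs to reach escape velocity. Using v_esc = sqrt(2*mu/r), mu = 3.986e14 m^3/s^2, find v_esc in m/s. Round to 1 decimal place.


Step 1: 2*mu/r = 2 * 3.986e14 / 7.775633e+06 = 102525414.9726
Step 2: v_esc = sqrt(102525414.9726) = 10125.5 m/s

10125.5


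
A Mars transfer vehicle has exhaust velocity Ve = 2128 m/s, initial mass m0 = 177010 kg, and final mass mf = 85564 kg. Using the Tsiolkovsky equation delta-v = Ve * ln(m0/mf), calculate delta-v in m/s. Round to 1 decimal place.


Step 1: Mass ratio m0/mf = 177010 / 85564 = 2.068744
Step 2: ln(2.068744) = 0.726942
Step 3: delta-v = 2128 * 0.726942 = 1546.9 m/s

1546.9


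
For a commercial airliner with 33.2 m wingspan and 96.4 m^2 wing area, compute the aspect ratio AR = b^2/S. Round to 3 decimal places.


Step 1: b^2 = 33.2^2 = 1102.24
Step 2: AR = 1102.24 / 96.4 = 11.434

11.434


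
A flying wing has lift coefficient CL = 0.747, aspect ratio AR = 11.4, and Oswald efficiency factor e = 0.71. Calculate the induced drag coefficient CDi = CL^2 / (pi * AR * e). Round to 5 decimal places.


Step 1: CL^2 = 0.747^2 = 0.558009
Step 2: pi * AR * e = 3.14159 * 11.4 * 0.71 = 25.428051
Step 3: CDi = 0.558009 / 25.428051 = 0.02194

0.02194


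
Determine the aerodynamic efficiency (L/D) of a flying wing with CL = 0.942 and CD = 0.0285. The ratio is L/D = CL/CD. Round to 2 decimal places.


Step 1: L/D = CL / CD = 0.942 / 0.0285
Step 2: L/D = 33.05

33.05


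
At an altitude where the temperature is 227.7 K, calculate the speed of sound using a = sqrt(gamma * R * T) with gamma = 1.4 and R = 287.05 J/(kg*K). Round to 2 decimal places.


Step 1: gamma * R * T = 1.4 * 287.05 * 227.7 = 91505.799
Step 2: a = sqrt(91505.799) = 302.50 m/s

302.50
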